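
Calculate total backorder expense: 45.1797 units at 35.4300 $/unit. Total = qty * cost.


Total = 45.1797 * 35.4300 = 1600.7168

1600.7168 $


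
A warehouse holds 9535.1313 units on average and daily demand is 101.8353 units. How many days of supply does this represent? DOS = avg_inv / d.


DOS = 9535.1313 / 101.8353 = 93.6329

93.6329 days


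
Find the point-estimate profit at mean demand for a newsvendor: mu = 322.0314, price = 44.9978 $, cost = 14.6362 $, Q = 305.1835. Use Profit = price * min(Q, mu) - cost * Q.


Sales at mu = min(305.1835, 322.0314) = 305.1835
Revenue = 44.9978 * 305.1835 = 13732.5861
Total cost = 14.6362 * 305.1835 = 4466.7267
Profit = 13732.5861 - 4466.7267 = 9265.8594

9265.8594 $


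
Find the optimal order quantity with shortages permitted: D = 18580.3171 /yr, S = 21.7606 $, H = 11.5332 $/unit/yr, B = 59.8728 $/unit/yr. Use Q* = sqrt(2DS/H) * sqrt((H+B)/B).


sqrt(2DS/H) = 264.7903
sqrt((H+B)/B) = 1.0921
Q* = 264.7903 * 1.0921 = 289.1709

289.1709 units


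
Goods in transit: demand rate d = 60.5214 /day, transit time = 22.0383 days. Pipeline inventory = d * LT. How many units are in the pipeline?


Pipeline = 60.5214 * 22.0383 = 1333.7888

1333.7888 units


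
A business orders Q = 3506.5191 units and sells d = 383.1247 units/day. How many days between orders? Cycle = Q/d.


Cycle = 3506.5191 / 383.1247 = 9.1524

9.1524 days


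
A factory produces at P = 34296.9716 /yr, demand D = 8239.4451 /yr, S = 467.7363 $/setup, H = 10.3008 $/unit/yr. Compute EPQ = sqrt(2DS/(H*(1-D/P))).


1 - D/P = 1 - 0.2402 = 0.7598
H*(1-D/P) = 7.8262
2DS = 7707775.1303
EPQ = sqrt(984873.9865) = 992.4082

992.4082 units


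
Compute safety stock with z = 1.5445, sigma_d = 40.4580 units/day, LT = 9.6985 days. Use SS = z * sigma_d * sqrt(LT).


sqrt(LT) = sqrt(9.6985) = 3.1142
SS = 1.5445 * 40.4580 * 3.1142 = 194.6008

194.6008 units


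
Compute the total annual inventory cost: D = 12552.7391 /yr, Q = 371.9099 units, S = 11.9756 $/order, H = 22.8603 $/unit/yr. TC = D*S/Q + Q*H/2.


Ordering cost = D*S/Q = 404.2016
Holding cost = Q*H/2 = 4250.9859
TC = 404.2016 + 4250.9859 = 4655.1876

4655.1876 $/yr


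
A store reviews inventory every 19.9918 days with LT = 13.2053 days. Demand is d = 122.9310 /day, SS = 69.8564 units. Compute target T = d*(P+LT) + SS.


P + LT = 33.1971
d*(P+LT) = 122.9310 * 33.1971 = 4080.9527
T = 4080.9527 + 69.8564 = 4150.8091

4150.8091 units


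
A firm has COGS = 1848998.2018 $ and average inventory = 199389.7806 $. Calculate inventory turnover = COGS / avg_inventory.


Turnover = 1848998.2018 / 199389.7806 = 9.2733

9.2733


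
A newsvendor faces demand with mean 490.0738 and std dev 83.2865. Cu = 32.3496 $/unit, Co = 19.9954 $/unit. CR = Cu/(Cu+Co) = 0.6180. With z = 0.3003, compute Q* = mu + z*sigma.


CR = Cu/(Cu+Co) = 32.3496/(32.3496+19.9954) = 0.6180
z = 0.3003
Q* = 490.0738 + 0.3003 * 83.2865 = 515.0847

515.0847 units


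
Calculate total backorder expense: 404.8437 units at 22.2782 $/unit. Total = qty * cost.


Total = 404.8437 * 22.2782 = 9019.1889

9019.1889 $


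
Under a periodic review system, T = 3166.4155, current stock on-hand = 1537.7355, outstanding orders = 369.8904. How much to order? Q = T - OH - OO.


Inventory position = OH + OO = 1537.7355 + 369.8904 = 1907.6259
Q = 3166.4155 - 1907.6259 = 1258.7896

1258.7896 units


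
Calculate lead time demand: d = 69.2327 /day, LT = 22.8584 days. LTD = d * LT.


LTD = 69.2327 * 22.8584 = 1582.5487

1582.5487 units


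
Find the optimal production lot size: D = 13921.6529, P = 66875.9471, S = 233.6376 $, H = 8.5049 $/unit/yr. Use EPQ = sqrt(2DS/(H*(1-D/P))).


1 - D/P = 1 - 0.2082 = 0.7918
H*(1-D/P) = 6.7344
2DS = 6505243.1432
EPQ = sqrt(965968.7653) = 982.8371

982.8371 units


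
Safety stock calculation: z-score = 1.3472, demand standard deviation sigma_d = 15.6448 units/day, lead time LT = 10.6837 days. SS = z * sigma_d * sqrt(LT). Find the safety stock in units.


sqrt(LT) = sqrt(10.6837) = 3.2686
SS = 1.3472 * 15.6448 * 3.2686 = 68.8911

68.8911 units


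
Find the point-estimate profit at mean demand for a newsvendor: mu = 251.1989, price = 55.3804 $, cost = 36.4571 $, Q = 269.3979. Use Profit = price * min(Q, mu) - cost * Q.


Sales at mu = min(269.3979, 251.1989) = 251.1989
Revenue = 55.3804 * 251.1989 = 13911.4956
Total cost = 36.4571 * 269.3979 = 9821.4662
Profit = 13911.4956 - 9821.4662 = 4090.0294

4090.0294 $


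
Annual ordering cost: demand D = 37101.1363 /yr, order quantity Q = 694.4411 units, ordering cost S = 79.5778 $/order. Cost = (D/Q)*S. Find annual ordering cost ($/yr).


Number of orders = D/Q = 53.4259
Cost = 53.4259 * 79.5778 = 4251.5151

4251.5151 $/yr


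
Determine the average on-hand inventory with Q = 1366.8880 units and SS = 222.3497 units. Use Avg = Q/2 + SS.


Q/2 = 683.4440
Avg = 683.4440 + 222.3497 = 905.7937

905.7937 units


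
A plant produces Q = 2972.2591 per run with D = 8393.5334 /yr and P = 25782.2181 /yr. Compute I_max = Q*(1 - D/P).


D/P = 0.3256
1 - D/P = 0.6744
I_max = 2972.2591 * 0.6744 = 2004.6249

2004.6249 units


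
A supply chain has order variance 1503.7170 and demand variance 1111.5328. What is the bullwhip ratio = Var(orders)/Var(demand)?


BW = 1503.7170 / 1111.5328 = 1.3528

1.3528


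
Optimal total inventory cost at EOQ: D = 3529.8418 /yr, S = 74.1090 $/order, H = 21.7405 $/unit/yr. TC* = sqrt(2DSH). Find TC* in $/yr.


2*D*S*H = 11374327.2312
TC* = sqrt(11374327.2312) = 3372.5847

3372.5847 $/yr


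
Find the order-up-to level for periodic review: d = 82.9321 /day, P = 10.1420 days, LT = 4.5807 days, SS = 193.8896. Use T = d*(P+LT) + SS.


P + LT = 14.7227
d*(P+LT) = 82.9321 * 14.7227 = 1220.9844
T = 1220.9844 + 193.8896 = 1414.8740

1414.8740 units


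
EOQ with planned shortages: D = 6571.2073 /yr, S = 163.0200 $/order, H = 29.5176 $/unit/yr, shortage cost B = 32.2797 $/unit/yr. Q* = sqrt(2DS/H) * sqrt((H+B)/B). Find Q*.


sqrt(2DS/H) = 269.4124
sqrt((H+B)/B) = 1.3836
Q* = 269.4124 * 1.3836 = 372.7670

372.7670 units


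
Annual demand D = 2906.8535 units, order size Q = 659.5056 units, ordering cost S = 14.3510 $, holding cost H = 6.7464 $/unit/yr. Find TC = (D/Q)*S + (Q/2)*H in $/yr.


Ordering cost = D*S/Q = 63.2538
Holding cost = Q*H/2 = 2224.6443
TC = 63.2538 + 2224.6443 = 2287.8981

2287.8981 $/yr


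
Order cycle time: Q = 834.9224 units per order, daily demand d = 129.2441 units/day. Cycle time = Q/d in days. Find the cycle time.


Cycle = 834.9224 / 129.2441 = 6.4600

6.4600 days


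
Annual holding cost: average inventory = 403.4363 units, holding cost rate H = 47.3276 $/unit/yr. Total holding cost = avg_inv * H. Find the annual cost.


Cost = 403.4363 * 47.3276 = 19093.6718

19093.6718 $/yr


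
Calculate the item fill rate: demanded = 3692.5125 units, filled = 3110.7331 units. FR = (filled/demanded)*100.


FR = 3110.7331 / 3692.5125 * 100 = 84.2443

84.2443%


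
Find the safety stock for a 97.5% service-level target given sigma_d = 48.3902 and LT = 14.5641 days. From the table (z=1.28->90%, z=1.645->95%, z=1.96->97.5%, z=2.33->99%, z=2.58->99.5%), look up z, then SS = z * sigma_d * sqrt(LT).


From the table, SL = 97.5% corresponds to z = 1.96
sqrt(LT) = sqrt(14.5641) = 3.8163
SS = 1.96 * 48.3902 * 3.8163 = 361.9556

361.9556 units


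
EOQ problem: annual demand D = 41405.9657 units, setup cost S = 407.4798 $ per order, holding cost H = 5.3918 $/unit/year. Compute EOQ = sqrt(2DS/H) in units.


2*D*S = 2 * 41405.9657 * 407.4798 = 33744189.2445
2*D*S/H = 6258427.4722
EOQ = sqrt(6258427.4722) = 2501.6849

2501.6849 units


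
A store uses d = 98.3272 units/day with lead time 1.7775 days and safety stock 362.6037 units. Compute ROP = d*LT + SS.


d*LT = 98.3272 * 1.7775 = 174.7766
ROP = 174.7766 + 362.6037 = 537.3803

537.3803 units


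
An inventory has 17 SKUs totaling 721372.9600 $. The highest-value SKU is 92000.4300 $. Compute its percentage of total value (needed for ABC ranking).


Top item = 92000.4300
Total = 721372.9600
Percentage = 92000.4300 / 721372.9600 * 100 = 12.7535

12.7535%


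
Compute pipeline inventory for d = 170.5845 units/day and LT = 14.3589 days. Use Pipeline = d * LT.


Pipeline = 170.5845 * 14.3589 = 2449.4058

2449.4058 units


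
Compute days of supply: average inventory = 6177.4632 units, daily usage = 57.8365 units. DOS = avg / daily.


DOS = 6177.4632 / 57.8365 = 106.8091

106.8091 days


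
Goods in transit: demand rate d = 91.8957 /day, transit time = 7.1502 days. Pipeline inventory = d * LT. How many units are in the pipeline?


Pipeline = 91.8957 * 7.1502 = 657.0726

657.0726 units


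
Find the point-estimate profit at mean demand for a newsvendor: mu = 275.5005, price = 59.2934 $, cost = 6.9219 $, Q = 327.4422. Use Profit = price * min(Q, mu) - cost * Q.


Sales at mu = min(327.4422, 275.5005) = 275.5005
Revenue = 59.2934 * 275.5005 = 16335.3613
Total cost = 6.9219 * 327.4422 = 2266.5222
Profit = 16335.3613 - 2266.5222 = 14068.8392

14068.8392 $


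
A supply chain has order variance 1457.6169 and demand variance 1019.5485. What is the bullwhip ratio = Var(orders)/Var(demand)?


BW = 1457.6169 / 1019.5485 = 1.4297

1.4297


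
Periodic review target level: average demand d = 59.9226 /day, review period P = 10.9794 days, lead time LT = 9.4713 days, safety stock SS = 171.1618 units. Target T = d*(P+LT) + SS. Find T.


P + LT = 20.4507
d*(P+LT) = 59.9226 * 20.4507 = 1225.4591
T = 1225.4591 + 171.1618 = 1396.6209

1396.6209 units


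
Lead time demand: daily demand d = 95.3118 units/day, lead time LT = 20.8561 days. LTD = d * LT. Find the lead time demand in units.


LTD = 95.3118 * 20.8561 = 1987.8324

1987.8324 units


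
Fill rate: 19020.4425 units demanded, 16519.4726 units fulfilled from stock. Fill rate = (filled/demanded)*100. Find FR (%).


FR = 16519.4726 / 19020.4425 * 100 = 86.8511

86.8511%


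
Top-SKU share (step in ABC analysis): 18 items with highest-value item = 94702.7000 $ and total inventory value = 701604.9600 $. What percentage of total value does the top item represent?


Top item = 94702.7000
Total = 701604.9600
Percentage = 94702.7000 / 701604.9600 * 100 = 13.4980

13.4980%


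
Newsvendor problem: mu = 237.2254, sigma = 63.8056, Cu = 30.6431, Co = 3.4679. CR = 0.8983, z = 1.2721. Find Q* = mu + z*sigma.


CR = Cu/(Cu+Co) = 30.6431/(30.6431+3.4679) = 0.8983
z = 1.2721
Q* = 237.2254 + 1.2721 * 63.8056 = 318.3925

318.3925 units


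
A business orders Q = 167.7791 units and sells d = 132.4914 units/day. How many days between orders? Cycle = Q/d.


Cycle = 167.7791 / 132.4914 = 1.2663

1.2663 days


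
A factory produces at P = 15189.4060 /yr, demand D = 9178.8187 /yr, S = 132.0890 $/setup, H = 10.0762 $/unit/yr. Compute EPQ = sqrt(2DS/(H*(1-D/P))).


1 - D/P = 1 - 0.6043 = 0.3957
H*(1-D/P) = 3.9872
2DS = 2424841.9665
EPQ = sqrt(608149.7630) = 779.8396

779.8396 units


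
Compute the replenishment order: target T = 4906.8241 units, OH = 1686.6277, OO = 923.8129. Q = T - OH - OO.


Inventory position = OH + OO = 1686.6277 + 923.8129 = 2610.4406
Q = 4906.8241 - 2610.4406 = 2296.3835

2296.3835 units


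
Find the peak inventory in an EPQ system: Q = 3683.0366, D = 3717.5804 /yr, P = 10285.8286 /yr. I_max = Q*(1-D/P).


D/P = 0.3614
1 - D/P = 0.6386
I_max = 3683.0366 * 0.6386 = 2351.8862

2351.8862 units


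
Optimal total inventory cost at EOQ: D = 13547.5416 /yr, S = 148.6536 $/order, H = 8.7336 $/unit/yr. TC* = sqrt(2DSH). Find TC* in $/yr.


2*D*S*H = 35177033.9056
TC* = sqrt(35177033.9056) = 5931.0230

5931.0230 $/yr


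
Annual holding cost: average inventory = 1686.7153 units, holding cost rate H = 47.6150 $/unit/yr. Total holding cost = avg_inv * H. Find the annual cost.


Cost = 1686.7153 * 47.6150 = 80312.9490

80312.9490 $/yr


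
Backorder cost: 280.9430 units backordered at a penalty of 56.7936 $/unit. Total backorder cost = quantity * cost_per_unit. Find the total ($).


Total = 280.9430 * 56.7936 = 15955.7644

15955.7644 $


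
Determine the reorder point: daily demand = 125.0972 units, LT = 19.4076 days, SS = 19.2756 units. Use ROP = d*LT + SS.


d*LT = 125.0972 * 19.4076 = 2427.8364
ROP = 2427.8364 + 19.2756 = 2447.1120

2447.1120 units


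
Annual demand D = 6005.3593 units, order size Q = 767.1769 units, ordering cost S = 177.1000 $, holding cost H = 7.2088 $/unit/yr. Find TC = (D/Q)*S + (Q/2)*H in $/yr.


Ordering cost = D*S/Q = 1386.3154
Holding cost = Q*H/2 = 2765.2124
TC = 1386.3154 + 2765.2124 = 4151.5278

4151.5278 $/yr


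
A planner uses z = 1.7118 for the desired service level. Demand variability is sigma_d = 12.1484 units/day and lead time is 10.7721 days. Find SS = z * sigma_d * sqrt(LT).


sqrt(LT) = sqrt(10.7721) = 3.2821
SS = 1.7118 * 12.1484 * 3.2821 = 68.2531

68.2531 units


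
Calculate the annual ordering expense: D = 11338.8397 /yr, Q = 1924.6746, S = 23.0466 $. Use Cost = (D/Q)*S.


Number of orders = D/Q = 5.8913
Cost = 5.8913 * 23.0466 = 135.7745

135.7745 $/yr


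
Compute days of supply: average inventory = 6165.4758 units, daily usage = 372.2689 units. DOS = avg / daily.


DOS = 6165.4758 / 372.2689 = 16.5619

16.5619 days


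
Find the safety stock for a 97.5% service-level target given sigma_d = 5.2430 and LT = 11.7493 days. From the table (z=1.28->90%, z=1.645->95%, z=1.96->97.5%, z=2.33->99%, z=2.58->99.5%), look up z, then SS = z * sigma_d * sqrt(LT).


From the table, SL = 97.5% corresponds to z = 1.96
sqrt(LT) = sqrt(11.7493) = 3.4277
SS = 1.96 * 5.2430 * 3.4277 = 35.2243

35.2243 units


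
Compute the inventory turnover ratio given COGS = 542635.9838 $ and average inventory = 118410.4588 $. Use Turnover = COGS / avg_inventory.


Turnover = 542635.9838 / 118410.4588 = 4.5827

4.5827


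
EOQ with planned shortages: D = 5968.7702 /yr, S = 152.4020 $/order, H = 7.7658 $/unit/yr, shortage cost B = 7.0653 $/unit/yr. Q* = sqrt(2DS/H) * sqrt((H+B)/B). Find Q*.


sqrt(2DS/H) = 484.0159
sqrt((H+B)/B) = 1.4488
Q* = 484.0159 * 1.4488 = 701.2632

701.2632 units


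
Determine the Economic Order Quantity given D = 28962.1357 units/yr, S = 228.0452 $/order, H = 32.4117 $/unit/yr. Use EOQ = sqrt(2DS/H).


2*D*S = 2 * 28962.1357 * 228.0452 = 13209352.0563
2*D*S/H = 407548.8807
EOQ = sqrt(407548.8807) = 638.3956

638.3956 units


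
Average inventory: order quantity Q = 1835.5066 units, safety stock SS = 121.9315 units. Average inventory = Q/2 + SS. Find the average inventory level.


Q/2 = 917.7533
Avg = 917.7533 + 121.9315 = 1039.6848

1039.6848 units


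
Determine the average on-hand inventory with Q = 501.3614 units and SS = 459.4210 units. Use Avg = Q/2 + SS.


Q/2 = 250.6807
Avg = 250.6807 + 459.4210 = 710.1017

710.1017 units


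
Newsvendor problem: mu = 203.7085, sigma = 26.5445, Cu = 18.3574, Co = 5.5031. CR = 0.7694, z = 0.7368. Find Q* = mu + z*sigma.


CR = Cu/(Cu+Co) = 18.3574/(18.3574+5.5031) = 0.7694
z = 0.7368
Q* = 203.7085 + 0.7368 * 26.5445 = 223.2665

223.2665 units


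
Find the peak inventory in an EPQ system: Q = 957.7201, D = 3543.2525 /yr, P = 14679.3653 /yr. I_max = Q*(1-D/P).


D/P = 0.2414
1 - D/P = 0.7586
I_max = 957.7201 * 0.7586 = 726.5491

726.5491 units


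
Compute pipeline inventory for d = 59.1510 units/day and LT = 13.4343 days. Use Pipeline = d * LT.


Pipeline = 59.1510 * 13.4343 = 794.6523

794.6523 units


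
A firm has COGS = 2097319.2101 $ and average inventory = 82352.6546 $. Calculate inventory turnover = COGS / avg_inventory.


Turnover = 2097319.2101 / 82352.6546 = 25.4675

25.4675


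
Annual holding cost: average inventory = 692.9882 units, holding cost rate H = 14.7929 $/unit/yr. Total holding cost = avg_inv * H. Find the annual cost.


Cost = 692.9882 * 14.7929 = 10251.3051

10251.3051 $/yr


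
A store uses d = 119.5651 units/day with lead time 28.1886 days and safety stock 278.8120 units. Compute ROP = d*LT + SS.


d*LT = 119.5651 * 28.1886 = 3370.3728
ROP = 3370.3728 + 278.8120 = 3649.1848

3649.1848 units


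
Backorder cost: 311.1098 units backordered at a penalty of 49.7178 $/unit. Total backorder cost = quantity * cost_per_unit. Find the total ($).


Total = 311.1098 * 49.7178 = 15467.6948

15467.6948 $


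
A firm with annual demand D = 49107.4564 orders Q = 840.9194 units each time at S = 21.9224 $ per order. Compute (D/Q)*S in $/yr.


Number of orders = D/Q = 58.3973
Cost = 58.3973 * 21.9224 = 1280.2099

1280.2099 $/yr


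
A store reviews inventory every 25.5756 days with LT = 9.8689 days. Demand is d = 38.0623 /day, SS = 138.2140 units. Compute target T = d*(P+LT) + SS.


P + LT = 35.4445
d*(P+LT) = 38.0623 * 35.4445 = 1349.0992
T = 1349.0992 + 138.2140 = 1487.3132

1487.3132 units


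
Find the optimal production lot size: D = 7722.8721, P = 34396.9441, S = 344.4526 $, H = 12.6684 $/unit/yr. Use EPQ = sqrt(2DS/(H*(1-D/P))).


1 - D/P = 1 - 0.2245 = 0.7755
H*(1-D/P) = 9.8241
2DS = 5320326.7486
EPQ = sqrt(541560.6231) = 735.9080

735.9080 units


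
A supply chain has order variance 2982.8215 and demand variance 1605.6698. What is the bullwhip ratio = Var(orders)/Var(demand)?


BW = 2982.8215 / 1605.6698 = 1.8577

1.8577


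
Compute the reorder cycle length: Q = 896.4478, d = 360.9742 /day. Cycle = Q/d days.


Cycle = 896.4478 / 360.9742 = 2.4834

2.4834 days


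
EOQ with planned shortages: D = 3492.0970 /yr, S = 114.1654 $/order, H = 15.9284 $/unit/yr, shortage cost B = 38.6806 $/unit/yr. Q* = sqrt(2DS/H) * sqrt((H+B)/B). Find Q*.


sqrt(2DS/H) = 223.7378
sqrt((H+B)/B) = 1.1882
Q* = 223.7378 * 1.1882 = 265.8428

265.8428 units


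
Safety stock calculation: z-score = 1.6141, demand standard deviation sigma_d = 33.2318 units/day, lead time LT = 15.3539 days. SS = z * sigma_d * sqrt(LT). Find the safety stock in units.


sqrt(LT) = sqrt(15.3539) = 3.9184
SS = 1.6141 * 33.2318 * 3.9184 = 210.1811

210.1811 units


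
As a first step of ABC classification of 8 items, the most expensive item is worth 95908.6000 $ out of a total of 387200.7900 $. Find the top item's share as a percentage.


Top item = 95908.6000
Total = 387200.7900
Percentage = 95908.6000 / 387200.7900 * 100 = 24.7697

24.7697%


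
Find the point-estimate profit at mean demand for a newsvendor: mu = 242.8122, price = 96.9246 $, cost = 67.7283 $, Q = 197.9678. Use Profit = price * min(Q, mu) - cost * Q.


Sales at mu = min(197.9678, 242.8122) = 197.9678
Revenue = 96.9246 * 197.9678 = 19187.9498
Total cost = 67.7283 * 197.9678 = 13408.0225
Profit = 19187.9498 - 13408.0225 = 5779.9273

5779.9273 $


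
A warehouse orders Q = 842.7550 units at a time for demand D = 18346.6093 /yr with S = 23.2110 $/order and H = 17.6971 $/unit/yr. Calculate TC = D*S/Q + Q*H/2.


Ordering cost = D*S/Q = 505.2989
Holding cost = Q*H/2 = 7457.1598
TC = 505.2989 + 7457.1598 = 7962.4586

7962.4586 $/yr


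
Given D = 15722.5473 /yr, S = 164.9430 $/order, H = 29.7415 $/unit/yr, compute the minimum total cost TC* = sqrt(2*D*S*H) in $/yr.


2*D*S*H = 154258698.5886
TC* = sqrt(154258698.5886) = 12420.0925

12420.0925 $/yr


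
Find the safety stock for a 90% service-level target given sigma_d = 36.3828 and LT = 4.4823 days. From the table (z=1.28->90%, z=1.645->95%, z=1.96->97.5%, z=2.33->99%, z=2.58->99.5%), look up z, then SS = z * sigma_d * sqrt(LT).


From the table, SL = 90% corresponds to z = 1.28
sqrt(LT) = sqrt(4.4823) = 2.1171
SS = 1.28 * 36.3828 * 2.1171 = 98.5954

98.5954 units


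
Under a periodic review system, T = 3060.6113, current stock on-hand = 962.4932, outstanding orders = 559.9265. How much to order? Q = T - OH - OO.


Inventory position = OH + OO = 962.4932 + 559.9265 = 1522.4197
Q = 3060.6113 - 1522.4197 = 1538.1916

1538.1916 units


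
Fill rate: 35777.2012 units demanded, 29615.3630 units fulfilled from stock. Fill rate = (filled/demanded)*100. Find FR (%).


FR = 29615.3630 / 35777.2012 * 100 = 82.7772

82.7772%


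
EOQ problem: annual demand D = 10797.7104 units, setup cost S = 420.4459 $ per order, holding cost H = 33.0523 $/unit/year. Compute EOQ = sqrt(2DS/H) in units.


2*D*S = 2 * 10797.7104 * 420.4459 = 9079706.1341
2*D*S/H = 274707.2408
EOQ = sqrt(274707.2408) = 524.1252

524.1252 units


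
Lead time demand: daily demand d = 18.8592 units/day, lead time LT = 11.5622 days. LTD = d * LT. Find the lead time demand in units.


LTD = 18.8592 * 11.5622 = 218.0538

218.0538 units


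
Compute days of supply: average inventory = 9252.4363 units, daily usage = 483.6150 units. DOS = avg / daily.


DOS = 9252.4363 / 483.6150 = 19.1318

19.1318 days


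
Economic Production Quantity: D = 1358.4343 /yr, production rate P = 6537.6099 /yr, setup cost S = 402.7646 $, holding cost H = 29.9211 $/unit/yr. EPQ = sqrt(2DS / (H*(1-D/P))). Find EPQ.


1 - D/P = 1 - 0.2078 = 0.7922
H*(1-D/P) = 23.7039
2DS = 1094258.4949
EPQ = sqrt(46163.7136) = 214.8574

214.8574 units


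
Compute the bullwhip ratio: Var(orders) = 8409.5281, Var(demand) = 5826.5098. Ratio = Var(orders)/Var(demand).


BW = 8409.5281 / 5826.5098 = 1.4433

1.4433


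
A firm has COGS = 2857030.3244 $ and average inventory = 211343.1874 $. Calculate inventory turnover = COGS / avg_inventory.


Turnover = 2857030.3244 / 211343.1874 = 13.5184

13.5184


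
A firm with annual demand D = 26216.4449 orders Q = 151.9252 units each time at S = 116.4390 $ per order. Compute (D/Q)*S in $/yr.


Number of orders = D/Q = 172.5615
Cost = 172.5615 * 116.4390 = 20092.8919

20092.8919 $/yr


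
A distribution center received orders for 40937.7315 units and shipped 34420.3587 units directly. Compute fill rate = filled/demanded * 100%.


FR = 34420.3587 / 40937.7315 * 100 = 84.0798

84.0798%


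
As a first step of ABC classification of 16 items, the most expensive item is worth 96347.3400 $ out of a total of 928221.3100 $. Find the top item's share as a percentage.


Top item = 96347.3400
Total = 928221.3100
Percentage = 96347.3400 / 928221.3100 * 100 = 10.3798

10.3798%


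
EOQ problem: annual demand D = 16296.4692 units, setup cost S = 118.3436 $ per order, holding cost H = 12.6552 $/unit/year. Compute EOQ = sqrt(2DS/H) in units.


2*D*S = 2 * 16296.4692 * 118.3436 = 3857165.6648
2*D*S/H = 304788.9930
EOQ = sqrt(304788.9930) = 552.0770

552.0770 units


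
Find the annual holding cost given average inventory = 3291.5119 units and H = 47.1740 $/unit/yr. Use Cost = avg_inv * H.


Cost = 3291.5119 * 47.1740 = 155273.7824

155273.7824 $/yr


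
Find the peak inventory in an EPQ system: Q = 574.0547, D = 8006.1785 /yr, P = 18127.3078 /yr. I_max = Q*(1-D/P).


D/P = 0.4417
1 - D/P = 0.5583
I_max = 574.0547 * 0.5583 = 320.5154

320.5154 units


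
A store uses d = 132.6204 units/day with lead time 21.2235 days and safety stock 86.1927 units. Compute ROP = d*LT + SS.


d*LT = 132.6204 * 21.2235 = 2814.6691
ROP = 2814.6691 + 86.1927 = 2900.8618

2900.8618 units


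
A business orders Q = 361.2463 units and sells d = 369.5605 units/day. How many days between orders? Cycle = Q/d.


Cycle = 361.2463 / 369.5605 = 0.9775

0.9775 days


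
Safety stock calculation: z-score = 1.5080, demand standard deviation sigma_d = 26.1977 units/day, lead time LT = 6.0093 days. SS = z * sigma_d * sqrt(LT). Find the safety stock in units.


sqrt(LT) = sqrt(6.0093) = 2.4514
SS = 1.5080 * 26.1977 * 2.4514 = 96.8448

96.8448 units


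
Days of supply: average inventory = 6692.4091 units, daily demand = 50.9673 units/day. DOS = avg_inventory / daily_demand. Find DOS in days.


DOS = 6692.4091 / 50.9673 = 131.3079

131.3079 days


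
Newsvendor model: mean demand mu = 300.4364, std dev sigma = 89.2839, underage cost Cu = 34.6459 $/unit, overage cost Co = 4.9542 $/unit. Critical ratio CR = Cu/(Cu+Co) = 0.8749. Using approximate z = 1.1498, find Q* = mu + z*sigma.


CR = Cu/(Cu+Co) = 34.6459/(34.6459+4.9542) = 0.8749
z = 1.1498
Q* = 300.4364 + 1.1498 * 89.2839 = 403.0950

403.0950 units


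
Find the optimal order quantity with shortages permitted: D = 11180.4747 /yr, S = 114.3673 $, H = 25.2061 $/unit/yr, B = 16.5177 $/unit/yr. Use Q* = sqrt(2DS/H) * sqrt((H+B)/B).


sqrt(2DS/H) = 318.5248
sqrt((H+B)/B) = 1.5893
Q* = 318.5248 * 1.5893 = 506.2446

506.2446 units


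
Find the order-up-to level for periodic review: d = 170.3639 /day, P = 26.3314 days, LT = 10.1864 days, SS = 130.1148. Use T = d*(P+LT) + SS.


P + LT = 36.5178
d*(P+LT) = 170.3639 * 36.5178 = 6221.3148
T = 6221.3148 + 130.1148 = 6351.4296

6351.4296 units


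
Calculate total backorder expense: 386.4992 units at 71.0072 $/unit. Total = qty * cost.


Total = 386.4992 * 71.0072 = 27444.2260

27444.2260 $


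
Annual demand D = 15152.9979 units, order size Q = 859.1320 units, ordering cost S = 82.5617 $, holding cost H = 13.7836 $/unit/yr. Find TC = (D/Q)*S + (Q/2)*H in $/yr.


Ordering cost = D*S/Q = 1456.1875
Holding cost = Q*H/2 = 5920.9659
TC = 1456.1875 + 5920.9659 = 7377.1534

7377.1534 $/yr


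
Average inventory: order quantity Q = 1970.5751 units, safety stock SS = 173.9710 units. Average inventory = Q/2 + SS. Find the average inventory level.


Q/2 = 985.2876
Avg = 985.2876 + 173.9710 = 1159.2586

1159.2586 units


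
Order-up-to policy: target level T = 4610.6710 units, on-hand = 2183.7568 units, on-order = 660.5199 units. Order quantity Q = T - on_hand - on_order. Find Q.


Inventory position = OH + OO = 2183.7568 + 660.5199 = 2844.2767
Q = 4610.6710 - 2844.2767 = 1766.3943

1766.3943 units


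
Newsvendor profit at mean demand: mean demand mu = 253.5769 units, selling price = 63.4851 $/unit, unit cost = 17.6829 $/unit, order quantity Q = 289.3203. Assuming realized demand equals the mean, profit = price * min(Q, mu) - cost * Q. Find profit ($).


Sales at mu = min(289.3203, 253.5769) = 253.5769
Revenue = 63.4851 * 253.5769 = 16098.3549
Total cost = 17.6829 * 289.3203 = 5116.0219
Profit = 16098.3549 - 5116.0219 = 10982.3329

10982.3329 $


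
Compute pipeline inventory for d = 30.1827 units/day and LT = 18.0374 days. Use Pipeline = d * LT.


Pipeline = 30.1827 * 18.0374 = 544.4174

544.4174 units


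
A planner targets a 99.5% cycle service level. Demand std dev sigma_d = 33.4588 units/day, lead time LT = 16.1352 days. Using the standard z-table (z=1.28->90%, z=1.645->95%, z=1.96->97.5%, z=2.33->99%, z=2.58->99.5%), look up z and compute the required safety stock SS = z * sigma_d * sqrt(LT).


From the table, SL = 99.5% corresponds to z = 2.58
sqrt(LT) = sqrt(16.1352) = 4.0169
SS = 2.58 * 33.4588 * 4.0169 = 346.7506

346.7506 units


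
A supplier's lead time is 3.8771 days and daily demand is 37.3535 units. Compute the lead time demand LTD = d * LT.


LTD = 37.3535 * 3.8771 = 144.8233

144.8233 units


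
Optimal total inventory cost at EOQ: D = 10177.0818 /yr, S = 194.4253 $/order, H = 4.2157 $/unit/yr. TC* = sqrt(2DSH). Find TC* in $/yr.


2*D*S*H = 16683060.9501
TC* = sqrt(16683060.9501) = 4084.4903

4084.4903 $/yr


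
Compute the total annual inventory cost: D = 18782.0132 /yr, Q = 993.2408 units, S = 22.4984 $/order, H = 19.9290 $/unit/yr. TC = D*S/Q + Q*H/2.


Ordering cost = D*S/Q = 425.4409
Holding cost = Q*H/2 = 9897.1480
TC = 425.4409 + 9897.1480 = 10322.5888

10322.5888 $/yr


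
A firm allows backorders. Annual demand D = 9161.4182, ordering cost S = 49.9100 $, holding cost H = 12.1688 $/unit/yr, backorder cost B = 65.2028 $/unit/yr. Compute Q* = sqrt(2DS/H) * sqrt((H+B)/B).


sqrt(2DS/H) = 274.1361
sqrt((H+B)/B) = 1.0893
Q* = 274.1361 * 1.0893 = 298.6235

298.6235 units


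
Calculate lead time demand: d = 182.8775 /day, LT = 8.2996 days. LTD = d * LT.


LTD = 182.8775 * 8.2996 = 1517.8101

1517.8101 units


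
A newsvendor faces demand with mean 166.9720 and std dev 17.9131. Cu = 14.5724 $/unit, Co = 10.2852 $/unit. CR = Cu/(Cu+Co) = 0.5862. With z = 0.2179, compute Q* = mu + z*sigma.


CR = Cu/(Cu+Co) = 14.5724/(14.5724+10.2852) = 0.5862
z = 0.2179
Q* = 166.9720 + 0.2179 * 17.9131 = 170.8753

170.8753 units


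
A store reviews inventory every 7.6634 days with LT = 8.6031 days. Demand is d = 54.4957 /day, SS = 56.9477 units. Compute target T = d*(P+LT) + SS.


P + LT = 16.2665
d*(P+LT) = 54.4957 * 16.2665 = 886.4543
T = 886.4543 + 56.9477 = 943.4020

943.4020 units


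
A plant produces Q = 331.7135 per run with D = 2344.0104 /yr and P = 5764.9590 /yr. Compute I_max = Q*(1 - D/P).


D/P = 0.4066
1 - D/P = 0.5934
I_max = 331.7135 * 0.5934 = 196.8401

196.8401 units


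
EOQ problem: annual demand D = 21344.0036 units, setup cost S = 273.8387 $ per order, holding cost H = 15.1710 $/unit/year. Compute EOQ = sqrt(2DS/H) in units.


2*D*S = 2 * 21344.0036 * 273.8387 = 11689628.3972
2*D*S/H = 770524.5796
EOQ = sqrt(770524.5796) = 877.7953

877.7953 units


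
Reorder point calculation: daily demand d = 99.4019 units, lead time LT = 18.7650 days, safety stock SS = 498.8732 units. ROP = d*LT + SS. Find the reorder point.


d*LT = 99.4019 * 18.7650 = 1865.2767
ROP = 1865.2767 + 498.8732 = 2364.1499

2364.1499 units


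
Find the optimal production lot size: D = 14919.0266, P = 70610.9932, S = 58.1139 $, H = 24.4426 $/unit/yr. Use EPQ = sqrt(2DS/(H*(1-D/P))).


1 - D/P = 1 - 0.2113 = 0.7887
H*(1-D/P) = 19.2783
2DS = 1734005.6399
EPQ = sqrt(89946.2106) = 299.9103

299.9103 units


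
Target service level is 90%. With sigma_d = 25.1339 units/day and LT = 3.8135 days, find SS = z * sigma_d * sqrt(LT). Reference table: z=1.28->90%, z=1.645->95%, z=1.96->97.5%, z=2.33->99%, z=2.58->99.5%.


From the table, SL = 90% corresponds to z = 1.28
sqrt(LT) = sqrt(3.8135) = 1.9528
SS = 1.28 * 25.1339 * 1.9528 = 62.8249

62.8249 units


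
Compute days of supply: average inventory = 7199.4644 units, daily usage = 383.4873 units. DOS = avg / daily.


DOS = 7199.4644 / 383.4873 = 18.7737

18.7737 days


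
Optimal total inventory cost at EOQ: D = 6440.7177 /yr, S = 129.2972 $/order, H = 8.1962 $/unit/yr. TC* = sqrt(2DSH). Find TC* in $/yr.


2*D*S*H = 13651045.9120
TC* = sqrt(13651045.9120) = 3694.7322

3694.7322 $/yr


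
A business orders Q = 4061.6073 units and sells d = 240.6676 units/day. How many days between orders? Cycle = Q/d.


Cycle = 4061.6073 / 240.6676 = 16.8764

16.8764 days


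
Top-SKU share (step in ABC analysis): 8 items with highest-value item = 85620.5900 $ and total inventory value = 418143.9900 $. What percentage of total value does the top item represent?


Top item = 85620.5900
Total = 418143.9900
Percentage = 85620.5900 / 418143.9900 * 100 = 20.4763

20.4763%


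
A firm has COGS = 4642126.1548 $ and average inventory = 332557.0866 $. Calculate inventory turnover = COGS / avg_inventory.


Turnover = 4642126.1548 / 332557.0866 = 13.9589

13.9589


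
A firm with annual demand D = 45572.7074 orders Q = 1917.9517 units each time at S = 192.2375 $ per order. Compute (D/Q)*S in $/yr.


Number of orders = D/Q = 23.7611
Cost = 23.7611 * 192.2375 = 4567.7810

4567.7810 $/yr


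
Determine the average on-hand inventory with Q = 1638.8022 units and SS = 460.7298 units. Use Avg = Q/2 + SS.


Q/2 = 819.4011
Avg = 819.4011 + 460.7298 = 1280.1309

1280.1309 units


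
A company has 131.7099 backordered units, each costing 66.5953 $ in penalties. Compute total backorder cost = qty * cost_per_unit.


Total = 131.7099 * 66.5953 = 8771.2603

8771.2603 $


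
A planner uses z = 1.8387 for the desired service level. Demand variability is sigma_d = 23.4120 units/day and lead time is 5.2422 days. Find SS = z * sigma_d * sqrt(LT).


sqrt(LT) = sqrt(5.2422) = 2.2896
SS = 1.8387 * 23.4120 * 2.2896 = 98.5612

98.5612 units


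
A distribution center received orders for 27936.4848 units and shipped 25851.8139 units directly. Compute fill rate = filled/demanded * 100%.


FR = 25851.8139 / 27936.4848 * 100 = 92.5378

92.5378%


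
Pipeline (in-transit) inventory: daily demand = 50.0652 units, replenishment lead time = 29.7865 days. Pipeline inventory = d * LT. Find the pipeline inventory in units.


Pipeline = 50.0652 * 29.7865 = 1491.2671

1491.2671 units


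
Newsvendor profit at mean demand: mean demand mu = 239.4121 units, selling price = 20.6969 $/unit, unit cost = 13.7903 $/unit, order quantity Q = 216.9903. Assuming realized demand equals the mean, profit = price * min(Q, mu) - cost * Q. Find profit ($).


Sales at mu = min(216.9903, 239.4121) = 216.9903
Revenue = 20.6969 * 216.9903 = 4491.0265
Total cost = 13.7903 * 216.9903 = 2992.3613
Profit = 4491.0265 - 2992.3613 = 1498.6652

1498.6652 $


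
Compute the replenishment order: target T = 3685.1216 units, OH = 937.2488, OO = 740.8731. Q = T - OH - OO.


Inventory position = OH + OO = 937.2488 + 740.8731 = 1678.1219
Q = 3685.1216 - 1678.1219 = 2006.9997

2006.9997 units


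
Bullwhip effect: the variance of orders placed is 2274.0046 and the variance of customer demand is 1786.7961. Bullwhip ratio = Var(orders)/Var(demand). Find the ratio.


BW = 2274.0046 / 1786.7961 = 1.2727

1.2727


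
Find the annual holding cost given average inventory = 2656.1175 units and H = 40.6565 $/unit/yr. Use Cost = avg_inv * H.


Cost = 2656.1175 * 40.6565 = 107988.4411

107988.4411 $/yr


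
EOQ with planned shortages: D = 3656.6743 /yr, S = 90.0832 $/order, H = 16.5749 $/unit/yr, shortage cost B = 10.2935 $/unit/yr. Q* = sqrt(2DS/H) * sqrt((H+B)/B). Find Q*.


sqrt(2DS/H) = 199.3676
sqrt((H+B)/B) = 1.6156
Q* = 199.3676 * 1.6156 = 322.1024

322.1024 units


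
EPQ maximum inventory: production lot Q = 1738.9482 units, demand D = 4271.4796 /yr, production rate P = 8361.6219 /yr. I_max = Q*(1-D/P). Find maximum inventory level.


D/P = 0.5108
1 - D/P = 0.4892
I_max = 1738.9482 * 0.4892 = 850.6179

850.6179 units


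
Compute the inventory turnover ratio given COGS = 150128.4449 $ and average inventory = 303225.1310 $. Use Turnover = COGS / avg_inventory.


Turnover = 150128.4449 / 303225.1310 = 0.4951

0.4951


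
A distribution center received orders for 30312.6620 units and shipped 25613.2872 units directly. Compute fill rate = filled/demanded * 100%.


FR = 25613.2872 / 30312.6620 * 100 = 84.4970

84.4970%


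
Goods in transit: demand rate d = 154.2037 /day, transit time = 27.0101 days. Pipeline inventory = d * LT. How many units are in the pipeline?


Pipeline = 154.2037 * 27.0101 = 4165.0574

4165.0574 units


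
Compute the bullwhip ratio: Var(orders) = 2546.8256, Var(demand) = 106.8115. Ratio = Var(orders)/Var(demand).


BW = 2546.8256 / 106.8115 = 23.8441

23.8441


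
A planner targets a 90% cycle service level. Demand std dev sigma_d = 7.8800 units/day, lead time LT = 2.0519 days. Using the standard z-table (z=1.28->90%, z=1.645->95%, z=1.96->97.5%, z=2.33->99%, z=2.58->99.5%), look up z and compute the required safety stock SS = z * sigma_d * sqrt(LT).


From the table, SL = 90% corresponds to z = 1.28
sqrt(LT) = sqrt(2.0519) = 1.4324
SS = 1.28 * 7.8800 * 1.4324 = 14.4482

14.4482 units


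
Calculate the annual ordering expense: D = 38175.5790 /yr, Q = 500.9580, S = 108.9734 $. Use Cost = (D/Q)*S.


Number of orders = D/Q = 76.2051
Cost = 76.2051 * 108.9734 = 8304.3342

8304.3342 $/yr


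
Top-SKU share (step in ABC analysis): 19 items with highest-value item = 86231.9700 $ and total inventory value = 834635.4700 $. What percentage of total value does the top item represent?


Top item = 86231.9700
Total = 834635.4700
Percentage = 86231.9700 / 834635.4700 * 100 = 10.3317

10.3317%


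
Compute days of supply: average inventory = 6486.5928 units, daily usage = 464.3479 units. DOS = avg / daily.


DOS = 6486.5928 / 464.3479 = 13.9693

13.9693 days


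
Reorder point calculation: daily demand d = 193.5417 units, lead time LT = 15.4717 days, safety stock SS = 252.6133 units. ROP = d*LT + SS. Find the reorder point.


d*LT = 193.5417 * 15.4717 = 2994.4191
ROP = 2994.4191 + 252.6133 = 3247.0324

3247.0324 units


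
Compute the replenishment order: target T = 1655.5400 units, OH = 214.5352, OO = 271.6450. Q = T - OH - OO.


Inventory position = OH + OO = 214.5352 + 271.6450 = 486.1802
Q = 1655.5400 - 486.1802 = 1169.3598

1169.3598 units


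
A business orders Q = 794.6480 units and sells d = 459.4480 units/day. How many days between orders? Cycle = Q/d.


Cycle = 794.6480 / 459.4480 = 1.7296

1.7296 days


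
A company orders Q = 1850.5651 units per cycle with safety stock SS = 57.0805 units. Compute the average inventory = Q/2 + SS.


Q/2 = 925.2826
Avg = 925.2826 + 57.0805 = 982.3631

982.3631 units


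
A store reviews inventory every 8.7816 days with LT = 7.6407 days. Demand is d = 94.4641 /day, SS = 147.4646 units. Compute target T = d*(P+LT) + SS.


P + LT = 16.4223
d*(P+LT) = 94.4641 * 16.4223 = 1551.3178
T = 1551.3178 + 147.4646 = 1698.7824

1698.7824 units


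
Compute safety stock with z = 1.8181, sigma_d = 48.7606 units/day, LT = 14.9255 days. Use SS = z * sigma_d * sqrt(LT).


sqrt(LT) = sqrt(14.9255) = 3.8634
SS = 1.8181 * 48.7606 * 3.8634 = 342.4926

342.4926 units


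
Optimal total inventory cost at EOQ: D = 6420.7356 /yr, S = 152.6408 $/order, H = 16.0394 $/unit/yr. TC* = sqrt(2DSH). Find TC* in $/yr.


2*D*S*H = 31439348.2123
TC* = sqrt(31439348.2123) = 5607.0802

5607.0802 $/yr


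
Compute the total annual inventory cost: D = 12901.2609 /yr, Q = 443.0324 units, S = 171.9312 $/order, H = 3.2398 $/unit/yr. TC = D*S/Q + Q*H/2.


Ordering cost = D*S/Q = 5006.6976
Holding cost = Q*H/2 = 717.6682
TC = 5006.6976 + 717.6682 = 5724.3658

5724.3658 $/yr


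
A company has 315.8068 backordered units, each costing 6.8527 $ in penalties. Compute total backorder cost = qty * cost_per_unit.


Total = 315.8068 * 6.8527 = 2164.1293

2164.1293 $


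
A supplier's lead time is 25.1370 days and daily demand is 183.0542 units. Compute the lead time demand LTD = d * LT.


LTD = 183.0542 * 25.1370 = 4601.4334

4601.4334 units


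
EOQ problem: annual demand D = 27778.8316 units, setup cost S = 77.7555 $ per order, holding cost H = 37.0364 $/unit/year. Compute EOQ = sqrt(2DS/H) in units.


2*D*S = 2 * 27778.8316 * 77.7555 = 4319913.8809
2*D*S/H = 116639.6810
EOQ = sqrt(116639.6810) = 341.5255

341.5255 units


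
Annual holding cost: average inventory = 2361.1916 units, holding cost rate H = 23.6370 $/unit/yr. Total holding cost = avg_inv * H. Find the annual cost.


Cost = 2361.1916 * 23.6370 = 55811.4858

55811.4858 $/yr


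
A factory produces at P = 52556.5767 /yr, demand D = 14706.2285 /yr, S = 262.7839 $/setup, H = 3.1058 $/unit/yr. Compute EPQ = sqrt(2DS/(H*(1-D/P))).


1 - D/P = 1 - 0.2798 = 0.7202
H*(1-D/P) = 2.2367
2DS = 7729120.1590
EPQ = sqrt(3455522.8074) = 1858.9037

1858.9037 units


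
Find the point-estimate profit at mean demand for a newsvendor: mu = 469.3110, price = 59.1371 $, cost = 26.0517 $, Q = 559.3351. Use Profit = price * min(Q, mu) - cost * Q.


Sales at mu = min(559.3351, 469.3110) = 469.3110
Revenue = 59.1371 * 469.3110 = 27753.6915
Total cost = 26.0517 * 559.3351 = 14571.6302
Profit = 27753.6915 - 14571.6302 = 13182.0613

13182.0613 $


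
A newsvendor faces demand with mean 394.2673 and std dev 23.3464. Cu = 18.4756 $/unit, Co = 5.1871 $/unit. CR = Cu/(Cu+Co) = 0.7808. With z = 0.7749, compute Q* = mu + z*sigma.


CR = Cu/(Cu+Co) = 18.4756/(18.4756+5.1871) = 0.7808
z = 0.7749
Q* = 394.2673 + 0.7749 * 23.3464 = 412.3584

412.3584 units


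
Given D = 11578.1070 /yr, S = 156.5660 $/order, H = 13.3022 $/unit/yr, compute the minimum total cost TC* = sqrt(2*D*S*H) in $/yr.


2*D*S*H = 48226804.2017
TC* = sqrt(48226804.2017) = 6944.5521

6944.5521 $/yr
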